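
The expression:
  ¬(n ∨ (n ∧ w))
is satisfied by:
  {n: False}


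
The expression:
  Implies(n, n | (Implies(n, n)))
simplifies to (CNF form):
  True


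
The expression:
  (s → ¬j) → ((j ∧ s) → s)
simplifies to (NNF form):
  True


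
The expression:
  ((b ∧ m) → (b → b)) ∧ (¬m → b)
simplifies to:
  b ∨ m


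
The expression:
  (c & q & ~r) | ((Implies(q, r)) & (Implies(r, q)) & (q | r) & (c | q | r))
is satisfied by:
  {r: True, c: True, q: True}
  {r: True, q: True, c: False}
  {c: True, q: True, r: False}


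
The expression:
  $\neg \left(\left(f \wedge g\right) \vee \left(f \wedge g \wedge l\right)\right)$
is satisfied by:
  {g: False, f: False}
  {f: True, g: False}
  {g: True, f: False}


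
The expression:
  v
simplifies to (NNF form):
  v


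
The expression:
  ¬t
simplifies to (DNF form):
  ¬t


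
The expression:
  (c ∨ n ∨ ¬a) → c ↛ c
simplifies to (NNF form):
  a ∧ ¬c ∧ ¬n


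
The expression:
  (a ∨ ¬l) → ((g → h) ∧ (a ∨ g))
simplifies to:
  (a ∧ ¬g) ∨ (g ∧ h) ∨ (l ∧ ¬a)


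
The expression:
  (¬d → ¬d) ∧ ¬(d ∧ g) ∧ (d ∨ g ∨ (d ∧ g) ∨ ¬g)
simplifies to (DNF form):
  ¬d ∨ ¬g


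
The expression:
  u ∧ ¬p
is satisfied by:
  {u: True, p: False}


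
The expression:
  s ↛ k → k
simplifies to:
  k ∨ ¬s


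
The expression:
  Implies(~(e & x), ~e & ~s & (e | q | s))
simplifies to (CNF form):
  (e | q) & (e | ~s) & (x | ~e)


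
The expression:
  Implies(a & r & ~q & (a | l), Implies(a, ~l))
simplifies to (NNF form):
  q | ~a | ~l | ~r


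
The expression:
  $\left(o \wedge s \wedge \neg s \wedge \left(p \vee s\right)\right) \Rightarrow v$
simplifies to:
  $\text{True}$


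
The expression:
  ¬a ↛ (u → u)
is never true.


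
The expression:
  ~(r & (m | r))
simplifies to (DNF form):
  ~r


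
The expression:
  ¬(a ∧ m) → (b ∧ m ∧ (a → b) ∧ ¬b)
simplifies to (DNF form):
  a ∧ m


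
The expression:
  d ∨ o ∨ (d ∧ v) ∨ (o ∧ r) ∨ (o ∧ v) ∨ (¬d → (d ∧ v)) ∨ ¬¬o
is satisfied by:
  {d: True, o: True}
  {d: True, o: False}
  {o: True, d: False}


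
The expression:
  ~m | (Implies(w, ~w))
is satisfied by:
  {w: False, m: False}
  {m: True, w: False}
  {w: True, m: False}


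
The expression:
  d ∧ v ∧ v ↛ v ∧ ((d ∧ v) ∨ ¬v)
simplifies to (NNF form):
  False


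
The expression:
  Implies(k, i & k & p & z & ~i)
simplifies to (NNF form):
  ~k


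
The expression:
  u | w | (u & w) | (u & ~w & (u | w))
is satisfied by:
  {u: True, w: True}
  {u: True, w: False}
  {w: True, u: False}


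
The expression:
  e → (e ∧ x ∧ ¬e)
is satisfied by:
  {e: False}


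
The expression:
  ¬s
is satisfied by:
  {s: False}


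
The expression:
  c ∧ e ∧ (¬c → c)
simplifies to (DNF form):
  c ∧ e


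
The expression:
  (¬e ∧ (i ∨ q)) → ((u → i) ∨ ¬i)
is always true.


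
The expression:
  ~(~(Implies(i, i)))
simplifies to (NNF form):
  True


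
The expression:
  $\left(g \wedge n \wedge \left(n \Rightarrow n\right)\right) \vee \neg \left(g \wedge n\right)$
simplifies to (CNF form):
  $\text{True}$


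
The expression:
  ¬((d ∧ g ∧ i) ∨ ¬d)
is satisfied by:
  {d: True, g: False, i: False}
  {d: True, i: True, g: False}
  {d: True, g: True, i: False}


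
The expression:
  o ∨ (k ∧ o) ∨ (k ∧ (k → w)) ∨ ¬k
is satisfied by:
  {w: True, o: True, k: False}
  {w: True, k: False, o: False}
  {o: True, k: False, w: False}
  {o: False, k: False, w: False}
  {w: True, o: True, k: True}
  {w: True, k: True, o: False}
  {o: True, k: True, w: False}


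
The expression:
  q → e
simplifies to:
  e ∨ ¬q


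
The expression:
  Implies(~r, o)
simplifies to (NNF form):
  o | r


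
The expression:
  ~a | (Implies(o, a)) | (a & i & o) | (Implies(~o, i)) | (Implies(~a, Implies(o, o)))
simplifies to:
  True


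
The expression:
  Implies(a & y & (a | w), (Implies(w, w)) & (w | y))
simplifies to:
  True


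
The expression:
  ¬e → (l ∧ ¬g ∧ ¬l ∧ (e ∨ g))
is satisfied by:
  {e: True}


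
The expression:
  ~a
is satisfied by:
  {a: False}


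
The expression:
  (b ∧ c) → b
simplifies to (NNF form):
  True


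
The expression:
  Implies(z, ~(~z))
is always true.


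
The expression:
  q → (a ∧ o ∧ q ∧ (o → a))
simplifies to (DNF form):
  (a ∧ o) ∨ ¬q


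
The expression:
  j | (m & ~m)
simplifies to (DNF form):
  j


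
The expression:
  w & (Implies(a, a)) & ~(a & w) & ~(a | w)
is never true.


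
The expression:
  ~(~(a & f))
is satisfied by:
  {a: True, f: True}


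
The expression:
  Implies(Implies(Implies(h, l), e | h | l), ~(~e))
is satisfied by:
  {e: True, l: False, h: False}
  {e: True, h: True, l: False}
  {e: True, l: True, h: False}
  {e: True, h: True, l: True}
  {h: False, l: False, e: False}


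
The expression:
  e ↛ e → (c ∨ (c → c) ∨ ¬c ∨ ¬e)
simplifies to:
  True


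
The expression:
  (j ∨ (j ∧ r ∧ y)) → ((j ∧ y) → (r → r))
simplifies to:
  True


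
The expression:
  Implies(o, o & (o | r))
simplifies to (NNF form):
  True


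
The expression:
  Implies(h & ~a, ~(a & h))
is always true.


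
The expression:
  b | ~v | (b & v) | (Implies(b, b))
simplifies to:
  True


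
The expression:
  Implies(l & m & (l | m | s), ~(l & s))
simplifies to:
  ~l | ~m | ~s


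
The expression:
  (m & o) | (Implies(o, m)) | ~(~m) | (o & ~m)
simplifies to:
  True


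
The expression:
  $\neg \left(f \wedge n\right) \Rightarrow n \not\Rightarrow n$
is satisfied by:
  {f: True, n: True}


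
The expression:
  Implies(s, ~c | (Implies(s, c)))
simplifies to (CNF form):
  True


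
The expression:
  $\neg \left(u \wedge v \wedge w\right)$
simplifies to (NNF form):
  $\neg u \vee \neg v \vee \neg w$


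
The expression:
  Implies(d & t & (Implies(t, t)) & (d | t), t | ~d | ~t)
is always true.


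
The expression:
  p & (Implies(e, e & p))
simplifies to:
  p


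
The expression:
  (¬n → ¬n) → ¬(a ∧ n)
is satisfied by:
  {n: False, a: False}
  {a: True, n: False}
  {n: True, a: False}


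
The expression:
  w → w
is always true.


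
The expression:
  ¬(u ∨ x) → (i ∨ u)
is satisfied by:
  {i: True, x: True, u: True}
  {i: True, x: True, u: False}
  {i: True, u: True, x: False}
  {i: True, u: False, x: False}
  {x: True, u: True, i: False}
  {x: True, u: False, i: False}
  {u: True, x: False, i: False}


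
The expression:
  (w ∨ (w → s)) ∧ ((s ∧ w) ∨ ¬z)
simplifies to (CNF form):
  (s ∨ ¬z) ∧ (w ∨ ¬z)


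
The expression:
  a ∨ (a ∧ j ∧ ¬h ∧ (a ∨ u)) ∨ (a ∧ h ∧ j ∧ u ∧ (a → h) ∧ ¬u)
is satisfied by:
  {a: True}


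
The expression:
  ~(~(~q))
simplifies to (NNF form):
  ~q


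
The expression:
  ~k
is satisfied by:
  {k: False}


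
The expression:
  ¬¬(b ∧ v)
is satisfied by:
  {b: True, v: True}


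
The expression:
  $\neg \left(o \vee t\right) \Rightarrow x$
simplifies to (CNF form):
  $o \vee t \vee x$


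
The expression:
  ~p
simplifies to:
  ~p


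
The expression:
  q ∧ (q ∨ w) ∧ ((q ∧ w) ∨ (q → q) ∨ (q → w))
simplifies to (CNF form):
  q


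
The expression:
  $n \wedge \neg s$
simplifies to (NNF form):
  $n \wedge \neg s$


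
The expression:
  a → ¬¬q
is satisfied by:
  {q: True, a: False}
  {a: False, q: False}
  {a: True, q: True}


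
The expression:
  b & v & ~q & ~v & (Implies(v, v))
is never true.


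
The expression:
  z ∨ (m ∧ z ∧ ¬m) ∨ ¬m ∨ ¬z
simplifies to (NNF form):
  True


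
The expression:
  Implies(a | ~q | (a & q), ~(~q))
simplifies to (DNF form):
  q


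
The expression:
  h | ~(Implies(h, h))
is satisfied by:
  {h: True}


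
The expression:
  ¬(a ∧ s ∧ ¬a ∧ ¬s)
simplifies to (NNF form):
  True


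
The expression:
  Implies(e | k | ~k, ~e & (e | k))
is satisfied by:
  {k: True, e: False}


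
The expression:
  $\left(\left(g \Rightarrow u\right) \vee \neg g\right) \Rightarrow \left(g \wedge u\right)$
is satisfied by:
  {g: True}


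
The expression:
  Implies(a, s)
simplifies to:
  s | ~a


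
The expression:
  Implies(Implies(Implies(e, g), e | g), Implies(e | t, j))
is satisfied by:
  {j: True, t: False, g: False, e: False}
  {j: True, g: True, t: False, e: False}
  {j: True, t: True, g: False, e: False}
  {j: True, g: True, t: True, e: False}
  {e: True, j: True, t: False, g: False}
  {e: True, j: True, g: True, t: False}
  {e: True, j: True, t: True, g: False}
  {e: True, j: True, g: True, t: True}
  {e: False, t: False, g: False, j: False}
  {g: True, e: False, t: False, j: False}
  {t: True, e: False, g: False, j: False}


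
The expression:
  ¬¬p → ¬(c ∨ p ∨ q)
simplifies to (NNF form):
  ¬p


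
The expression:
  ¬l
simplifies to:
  ¬l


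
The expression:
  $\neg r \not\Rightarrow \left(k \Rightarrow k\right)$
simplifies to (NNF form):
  $\text{False}$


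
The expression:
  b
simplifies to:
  b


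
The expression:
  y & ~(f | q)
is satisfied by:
  {y: True, q: False, f: False}


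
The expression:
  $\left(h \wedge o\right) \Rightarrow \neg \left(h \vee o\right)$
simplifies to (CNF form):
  $\neg h \vee \neg o$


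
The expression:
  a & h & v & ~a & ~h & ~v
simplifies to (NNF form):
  False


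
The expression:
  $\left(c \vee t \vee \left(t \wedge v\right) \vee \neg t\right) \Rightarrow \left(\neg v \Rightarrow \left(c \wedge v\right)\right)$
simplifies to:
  $v$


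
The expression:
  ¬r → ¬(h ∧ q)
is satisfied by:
  {r: True, h: False, q: False}
  {h: False, q: False, r: False}
  {r: True, q: True, h: False}
  {q: True, h: False, r: False}
  {r: True, h: True, q: False}
  {h: True, r: False, q: False}
  {r: True, q: True, h: True}


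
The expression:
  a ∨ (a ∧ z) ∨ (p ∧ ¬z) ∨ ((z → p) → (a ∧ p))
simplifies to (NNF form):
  a ∨ (p ∧ ¬z) ∨ (z ∧ ¬p)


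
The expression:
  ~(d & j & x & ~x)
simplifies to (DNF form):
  True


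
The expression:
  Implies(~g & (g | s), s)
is always true.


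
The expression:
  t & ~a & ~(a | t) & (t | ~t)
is never true.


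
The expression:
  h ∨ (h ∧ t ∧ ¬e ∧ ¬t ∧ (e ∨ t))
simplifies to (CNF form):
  h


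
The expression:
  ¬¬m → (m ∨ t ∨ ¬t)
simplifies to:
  True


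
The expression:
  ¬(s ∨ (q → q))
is never true.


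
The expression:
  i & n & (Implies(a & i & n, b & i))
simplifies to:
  i & n & (b | ~a)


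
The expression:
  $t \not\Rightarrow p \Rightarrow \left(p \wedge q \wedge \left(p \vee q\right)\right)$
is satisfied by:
  {p: True, t: False}
  {t: False, p: False}
  {t: True, p: True}


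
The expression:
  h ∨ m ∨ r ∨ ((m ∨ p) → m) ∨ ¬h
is always true.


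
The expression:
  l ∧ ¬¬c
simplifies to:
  c ∧ l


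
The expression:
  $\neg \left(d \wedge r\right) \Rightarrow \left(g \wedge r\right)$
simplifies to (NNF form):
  $r \wedge \left(d \vee g\right)$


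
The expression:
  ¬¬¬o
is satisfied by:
  {o: False}


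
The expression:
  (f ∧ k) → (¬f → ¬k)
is always true.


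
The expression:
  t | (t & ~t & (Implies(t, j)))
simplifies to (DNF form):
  t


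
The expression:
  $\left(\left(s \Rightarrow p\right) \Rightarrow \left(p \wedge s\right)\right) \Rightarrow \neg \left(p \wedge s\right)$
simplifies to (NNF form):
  $\neg p \vee \neg s$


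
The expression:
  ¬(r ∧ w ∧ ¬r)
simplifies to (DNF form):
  True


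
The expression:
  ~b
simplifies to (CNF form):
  ~b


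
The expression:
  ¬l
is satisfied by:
  {l: False}


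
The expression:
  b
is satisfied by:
  {b: True}


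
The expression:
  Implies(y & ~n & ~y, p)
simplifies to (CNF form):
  True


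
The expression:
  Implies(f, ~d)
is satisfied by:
  {d: False, f: False}
  {f: True, d: False}
  {d: True, f: False}


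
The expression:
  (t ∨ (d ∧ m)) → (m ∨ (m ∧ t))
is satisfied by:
  {m: True, t: False}
  {t: False, m: False}
  {t: True, m: True}


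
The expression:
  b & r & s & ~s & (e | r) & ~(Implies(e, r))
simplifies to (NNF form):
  False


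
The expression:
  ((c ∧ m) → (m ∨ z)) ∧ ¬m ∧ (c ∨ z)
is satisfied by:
  {z: True, c: True, m: False}
  {z: True, c: False, m: False}
  {c: True, z: False, m: False}


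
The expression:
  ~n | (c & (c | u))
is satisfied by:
  {c: True, n: False}
  {n: False, c: False}
  {n: True, c: True}


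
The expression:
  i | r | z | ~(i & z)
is always true.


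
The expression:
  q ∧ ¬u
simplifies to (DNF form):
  q ∧ ¬u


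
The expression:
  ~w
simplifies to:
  ~w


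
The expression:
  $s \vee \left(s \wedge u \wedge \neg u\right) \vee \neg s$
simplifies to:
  $\text{True}$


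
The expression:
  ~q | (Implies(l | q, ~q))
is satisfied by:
  {q: False}


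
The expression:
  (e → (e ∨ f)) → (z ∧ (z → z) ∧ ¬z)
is never true.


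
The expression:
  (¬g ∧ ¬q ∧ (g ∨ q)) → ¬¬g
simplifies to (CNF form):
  True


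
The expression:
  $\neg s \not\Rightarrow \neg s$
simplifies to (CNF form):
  $\text{False}$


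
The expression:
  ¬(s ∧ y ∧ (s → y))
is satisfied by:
  {s: False, y: False}
  {y: True, s: False}
  {s: True, y: False}


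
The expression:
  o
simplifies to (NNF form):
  o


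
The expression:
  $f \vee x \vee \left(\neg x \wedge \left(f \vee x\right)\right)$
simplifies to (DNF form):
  $f \vee x$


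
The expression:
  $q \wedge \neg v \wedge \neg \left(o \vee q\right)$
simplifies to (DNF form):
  $\text{False}$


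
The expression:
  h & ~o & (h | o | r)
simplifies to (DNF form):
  h & ~o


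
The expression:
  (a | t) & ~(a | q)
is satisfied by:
  {t: True, q: False, a: False}


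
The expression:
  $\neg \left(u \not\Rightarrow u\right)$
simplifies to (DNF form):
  $\text{True}$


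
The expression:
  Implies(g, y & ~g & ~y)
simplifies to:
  ~g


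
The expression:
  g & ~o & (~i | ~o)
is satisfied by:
  {g: True, o: False}


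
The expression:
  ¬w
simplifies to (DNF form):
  ¬w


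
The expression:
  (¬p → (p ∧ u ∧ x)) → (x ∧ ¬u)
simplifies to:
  (x ∧ ¬u) ∨ ¬p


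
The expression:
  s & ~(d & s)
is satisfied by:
  {s: True, d: False}


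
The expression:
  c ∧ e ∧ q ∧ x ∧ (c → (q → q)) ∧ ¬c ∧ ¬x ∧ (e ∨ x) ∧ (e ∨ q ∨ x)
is never true.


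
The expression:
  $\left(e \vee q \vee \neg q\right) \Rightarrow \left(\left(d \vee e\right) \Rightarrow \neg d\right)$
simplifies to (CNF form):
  $\neg d$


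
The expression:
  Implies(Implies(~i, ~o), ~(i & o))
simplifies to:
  ~i | ~o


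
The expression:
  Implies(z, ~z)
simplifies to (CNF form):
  ~z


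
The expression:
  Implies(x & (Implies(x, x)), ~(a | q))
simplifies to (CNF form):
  (~a | ~x) & (~q | ~x)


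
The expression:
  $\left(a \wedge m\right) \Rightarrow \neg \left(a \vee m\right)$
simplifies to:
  $\neg a \vee \neg m$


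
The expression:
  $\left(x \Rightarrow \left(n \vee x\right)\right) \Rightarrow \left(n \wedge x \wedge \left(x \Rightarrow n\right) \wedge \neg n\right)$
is never true.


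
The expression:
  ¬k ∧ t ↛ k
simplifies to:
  t ∧ ¬k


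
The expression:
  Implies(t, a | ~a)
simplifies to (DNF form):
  True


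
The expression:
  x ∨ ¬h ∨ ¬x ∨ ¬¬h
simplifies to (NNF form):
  True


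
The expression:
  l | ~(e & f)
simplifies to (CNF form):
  l | ~e | ~f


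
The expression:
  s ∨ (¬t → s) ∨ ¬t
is always true.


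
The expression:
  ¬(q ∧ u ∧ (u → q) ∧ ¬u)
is always true.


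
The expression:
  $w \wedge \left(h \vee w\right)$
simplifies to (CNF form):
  $w$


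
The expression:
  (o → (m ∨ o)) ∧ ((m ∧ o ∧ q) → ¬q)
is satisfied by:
  {o: False, m: False, q: False}
  {q: True, o: False, m: False}
  {m: True, o: False, q: False}
  {q: True, m: True, o: False}
  {o: True, q: False, m: False}
  {q: True, o: True, m: False}
  {m: True, o: True, q: False}


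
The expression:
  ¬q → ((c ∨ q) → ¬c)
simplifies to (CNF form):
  q ∨ ¬c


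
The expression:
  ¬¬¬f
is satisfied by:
  {f: False}


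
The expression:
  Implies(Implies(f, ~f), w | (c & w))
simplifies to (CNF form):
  f | w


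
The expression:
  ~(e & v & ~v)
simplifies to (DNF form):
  True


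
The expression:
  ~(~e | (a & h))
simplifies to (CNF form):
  e & (~a | ~h)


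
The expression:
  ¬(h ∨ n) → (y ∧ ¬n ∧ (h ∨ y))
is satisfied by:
  {n: True, y: True, h: True}
  {n: True, y: True, h: False}
  {n: True, h: True, y: False}
  {n: True, h: False, y: False}
  {y: True, h: True, n: False}
  {y: True, h: False, n: False}
  {h: True, y: False, n: False}


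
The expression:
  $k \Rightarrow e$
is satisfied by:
  {e: True, k: False}
  {k: False, e: False}
  {k: True, e: True}


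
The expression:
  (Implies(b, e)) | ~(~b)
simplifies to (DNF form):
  True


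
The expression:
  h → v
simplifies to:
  v ∨ ¬h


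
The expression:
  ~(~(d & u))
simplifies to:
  d & u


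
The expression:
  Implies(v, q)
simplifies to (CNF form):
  q | ~v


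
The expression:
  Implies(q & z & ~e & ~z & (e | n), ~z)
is always true.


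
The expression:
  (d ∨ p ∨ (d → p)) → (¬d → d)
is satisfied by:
  {d: True}


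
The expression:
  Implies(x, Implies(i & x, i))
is always true.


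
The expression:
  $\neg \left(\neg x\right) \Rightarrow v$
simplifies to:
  $v \vee \neg x$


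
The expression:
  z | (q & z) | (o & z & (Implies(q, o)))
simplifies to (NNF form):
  z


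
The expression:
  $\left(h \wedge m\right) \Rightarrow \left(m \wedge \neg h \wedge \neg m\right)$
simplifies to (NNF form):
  $\neg h \vee \neg m$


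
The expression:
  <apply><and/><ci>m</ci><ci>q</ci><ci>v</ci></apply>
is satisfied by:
  {m: True, q: True, v: True}


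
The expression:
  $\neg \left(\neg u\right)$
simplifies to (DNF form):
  $u$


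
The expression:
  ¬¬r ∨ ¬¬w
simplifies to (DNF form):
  r ∨ w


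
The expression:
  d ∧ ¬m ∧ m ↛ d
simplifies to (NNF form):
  False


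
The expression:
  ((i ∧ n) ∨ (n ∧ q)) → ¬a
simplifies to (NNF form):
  (¬i ∧ ¬q) ∨ ¬a ∨ ¬n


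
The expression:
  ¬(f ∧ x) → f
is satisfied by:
  {f: True}


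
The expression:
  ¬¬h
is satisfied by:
  {h: True}


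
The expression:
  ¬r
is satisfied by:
  {r: False}


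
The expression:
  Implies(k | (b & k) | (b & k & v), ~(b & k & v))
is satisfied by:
  {k: False, b: False, v: False}
  {v: True, k: False, b: False}
  {b: True, k: False, v: False}
  {v: True, b: True, k: False}
  {k: True, v: False, b: False}
  {v: True, k: True, b: False}
  {b: True, k: True, v: False}


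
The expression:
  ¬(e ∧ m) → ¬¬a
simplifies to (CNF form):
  (a ∨ e) ∧ (a ∨ m)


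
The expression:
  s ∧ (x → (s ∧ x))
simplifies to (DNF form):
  s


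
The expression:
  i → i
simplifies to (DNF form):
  True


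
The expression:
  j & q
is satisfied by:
  {j: True, q: True}


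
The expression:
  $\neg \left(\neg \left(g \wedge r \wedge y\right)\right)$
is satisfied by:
  {r: True, g: True, y: True}


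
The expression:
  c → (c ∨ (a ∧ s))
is always true.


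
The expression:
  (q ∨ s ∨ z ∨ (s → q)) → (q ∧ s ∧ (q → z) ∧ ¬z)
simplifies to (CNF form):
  False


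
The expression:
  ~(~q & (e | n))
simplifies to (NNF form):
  q | (~e & ~n)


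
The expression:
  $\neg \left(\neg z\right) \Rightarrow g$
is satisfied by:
  {g: True, z: False}
  {z: False, g: False}
  {z: True, g: True}


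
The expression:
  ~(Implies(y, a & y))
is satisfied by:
  {y: True, a: False}


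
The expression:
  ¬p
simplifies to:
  ¬p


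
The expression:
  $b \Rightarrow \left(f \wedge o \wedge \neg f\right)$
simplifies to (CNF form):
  $\neg b$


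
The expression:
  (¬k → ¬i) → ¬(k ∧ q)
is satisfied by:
  {k: False, q: False}
  {q: True, k: False}
  {k: True, q: False}


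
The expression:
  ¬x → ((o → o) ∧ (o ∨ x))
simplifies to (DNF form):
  o ∨ x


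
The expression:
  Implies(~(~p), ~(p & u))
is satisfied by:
  {p: False, u: False}
  {u: True, p: False}
  {p: True, u: False}


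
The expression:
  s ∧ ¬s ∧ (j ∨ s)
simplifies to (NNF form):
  False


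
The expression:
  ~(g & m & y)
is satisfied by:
  {g: False, m: False, y: False}
  {y: True, g: False, m: False}
  {m: True, g: False, y: False}
  {y: True, m: True, g: False}
  {g: True, y: False, m: False}
  {y: True, g: True, m: False}
  {m: True, g: True, y: False}


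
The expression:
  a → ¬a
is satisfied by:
  {a: False}


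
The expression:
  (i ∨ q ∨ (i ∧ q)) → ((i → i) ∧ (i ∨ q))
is always true.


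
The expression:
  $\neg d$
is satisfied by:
  {d: False}


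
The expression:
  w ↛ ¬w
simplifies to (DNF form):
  w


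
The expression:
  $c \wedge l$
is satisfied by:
  {c: True, l: True}


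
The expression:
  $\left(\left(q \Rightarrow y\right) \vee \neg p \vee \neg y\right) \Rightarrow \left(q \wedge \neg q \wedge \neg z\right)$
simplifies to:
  $\text{False}$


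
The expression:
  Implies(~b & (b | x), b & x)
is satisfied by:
  {b: True, x: False}
  {x: False, b: False}
  {x: True, b: True}


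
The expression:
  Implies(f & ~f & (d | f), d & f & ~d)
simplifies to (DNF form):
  True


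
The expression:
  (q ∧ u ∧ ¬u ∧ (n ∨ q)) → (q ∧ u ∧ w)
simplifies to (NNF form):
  True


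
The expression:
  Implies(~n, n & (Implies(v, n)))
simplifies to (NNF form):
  n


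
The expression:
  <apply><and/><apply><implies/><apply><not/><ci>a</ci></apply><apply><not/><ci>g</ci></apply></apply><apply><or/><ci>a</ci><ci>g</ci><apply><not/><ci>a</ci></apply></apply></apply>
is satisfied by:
  {a: True, g: False}
  {g: False, a: False}
  {g: True, a: True}


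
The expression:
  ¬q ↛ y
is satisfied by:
  {y: True, q: False}
  {q: False, y: False}
  {q: True, y: True}


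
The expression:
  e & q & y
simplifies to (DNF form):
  e & q & y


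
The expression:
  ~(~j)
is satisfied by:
  {j: True}


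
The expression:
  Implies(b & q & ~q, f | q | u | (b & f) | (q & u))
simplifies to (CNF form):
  True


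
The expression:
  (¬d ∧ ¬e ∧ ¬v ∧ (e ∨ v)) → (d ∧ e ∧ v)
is always true.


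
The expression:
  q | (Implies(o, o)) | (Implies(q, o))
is always true.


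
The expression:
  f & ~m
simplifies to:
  f & ~m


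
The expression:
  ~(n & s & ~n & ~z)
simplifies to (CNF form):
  True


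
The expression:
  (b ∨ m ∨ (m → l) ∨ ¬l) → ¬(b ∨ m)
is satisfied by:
  {b: False, m: False}


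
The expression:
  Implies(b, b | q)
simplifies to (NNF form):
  True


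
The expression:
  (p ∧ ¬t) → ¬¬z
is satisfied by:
  {t: True, z: True, p: False}
  {t: True, p: False, z: False}
  {z: True, p: False, t: False}
  {z: False, p: False, t: False}
  {t: True, z: True, p: True}
  {t: True, p: True, z: False}
  {z: True, p: True, t: False}


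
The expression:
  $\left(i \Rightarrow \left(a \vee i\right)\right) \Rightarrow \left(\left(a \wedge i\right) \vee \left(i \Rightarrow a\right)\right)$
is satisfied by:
  {a: True, i: False}
  {i: False, a: False}
  {i: True, a: True}


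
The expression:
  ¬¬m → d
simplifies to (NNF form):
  d ∨ ¬m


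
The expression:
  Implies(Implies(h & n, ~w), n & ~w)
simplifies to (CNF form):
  n & (h | ~w)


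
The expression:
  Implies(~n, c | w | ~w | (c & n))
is always true.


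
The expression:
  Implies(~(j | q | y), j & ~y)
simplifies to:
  j | q | y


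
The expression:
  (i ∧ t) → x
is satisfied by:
  {x: True, i: False, t: False}
  {i: False, t: False, x: False}
  {x: True, t: True, i: False}
  {t: True, i: False, x: False}
  {x: True, i: True, t: False}
  {i: True, x: False, t: False}
  {x: True, t: True, i: True}


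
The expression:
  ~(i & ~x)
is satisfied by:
  {x: True, i: False}
  {i: False, x: False}
  {i: True, x: True}


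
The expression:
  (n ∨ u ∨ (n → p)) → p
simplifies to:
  p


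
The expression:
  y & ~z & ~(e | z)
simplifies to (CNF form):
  y & ~e & ~z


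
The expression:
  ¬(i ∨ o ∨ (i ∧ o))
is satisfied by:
  {i: False, o: False}


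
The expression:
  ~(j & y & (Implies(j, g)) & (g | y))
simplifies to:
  ~g | ~j | ~y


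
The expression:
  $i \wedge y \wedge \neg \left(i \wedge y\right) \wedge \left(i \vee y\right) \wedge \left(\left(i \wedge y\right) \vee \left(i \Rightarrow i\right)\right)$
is never true.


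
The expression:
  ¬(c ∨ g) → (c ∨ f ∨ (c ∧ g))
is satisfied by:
  {g: True, c: True, f: True}
  {g: True, c: True, f: False}
  {g: True, f: True, c: False}
  {g: True, f: False, c: False}
  {c: True, f: True, g: False}
  {c: True, f: False, g: False}
  {f: True, c: False, g: False}


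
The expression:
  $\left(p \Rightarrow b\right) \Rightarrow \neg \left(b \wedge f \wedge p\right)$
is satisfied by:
  {p: False, b: False, f: False}
  {f: True, p: False, b: False}
  {b: True, p: False, f: False}
  {f: True, b: True, p: False}
  {p: True, f: False, b: False}
  {f: True, p: True, b: False}
  {b: True, p: True, f: False}


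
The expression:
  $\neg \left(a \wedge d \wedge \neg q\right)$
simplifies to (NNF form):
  $q \vee \neg a \vee \neg d$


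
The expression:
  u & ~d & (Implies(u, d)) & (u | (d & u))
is never true.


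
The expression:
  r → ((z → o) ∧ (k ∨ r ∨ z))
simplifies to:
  o ∨ ¬r ∨ ¬z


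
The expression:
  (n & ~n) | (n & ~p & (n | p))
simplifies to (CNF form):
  n & ~p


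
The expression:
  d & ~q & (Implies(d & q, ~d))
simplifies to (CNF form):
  d & ~q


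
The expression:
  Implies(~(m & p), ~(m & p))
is always true.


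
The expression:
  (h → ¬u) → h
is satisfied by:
  {h: True}


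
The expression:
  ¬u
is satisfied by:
  {u: False}


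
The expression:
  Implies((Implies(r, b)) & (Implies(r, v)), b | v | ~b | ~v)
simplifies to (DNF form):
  True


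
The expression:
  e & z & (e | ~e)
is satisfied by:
  {z: True, e: True}


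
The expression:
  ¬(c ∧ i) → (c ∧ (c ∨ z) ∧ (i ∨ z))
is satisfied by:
  {c: True, i: True, z: True}
  {c: True, i: True, z: False}
  {c: True, z: True, i: False}


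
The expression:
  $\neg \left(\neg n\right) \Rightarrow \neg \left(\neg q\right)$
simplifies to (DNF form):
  $q \vee \neg n$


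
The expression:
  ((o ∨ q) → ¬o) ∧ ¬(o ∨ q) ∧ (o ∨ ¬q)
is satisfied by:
  {q: False, o: False}


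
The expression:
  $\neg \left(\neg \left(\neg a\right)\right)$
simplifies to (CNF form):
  $\neg a$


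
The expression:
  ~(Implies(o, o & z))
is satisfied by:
  {o: True, z: False}


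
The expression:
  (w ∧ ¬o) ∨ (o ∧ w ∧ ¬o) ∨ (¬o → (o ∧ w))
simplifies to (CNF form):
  o ∨ w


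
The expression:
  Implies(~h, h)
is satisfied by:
  {h: True}


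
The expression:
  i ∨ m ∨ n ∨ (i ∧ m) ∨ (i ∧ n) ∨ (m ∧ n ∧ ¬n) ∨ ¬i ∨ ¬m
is always true.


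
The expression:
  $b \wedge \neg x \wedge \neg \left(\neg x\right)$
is never true.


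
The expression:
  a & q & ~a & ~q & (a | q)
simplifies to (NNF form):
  False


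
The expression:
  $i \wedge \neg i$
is never true.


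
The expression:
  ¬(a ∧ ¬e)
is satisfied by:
  {e: True, a: False}
  {a: False, e: False}
  {a: True, e: True}


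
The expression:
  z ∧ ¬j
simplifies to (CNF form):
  z ∧ ¬j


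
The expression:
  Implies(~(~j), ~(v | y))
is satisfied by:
  {v: False, j: False, y: False}
  {y: True, v: False, j: False}
  {v: True, y: False, j: False}
  {y: True, v: True, j: False}
  {j: True, y: False, v: False}


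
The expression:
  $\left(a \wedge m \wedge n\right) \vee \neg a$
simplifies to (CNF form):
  $\left(m \vee \neg a\right) \wedge \left(n \vee \neg a\right)$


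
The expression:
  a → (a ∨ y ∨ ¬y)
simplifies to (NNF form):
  True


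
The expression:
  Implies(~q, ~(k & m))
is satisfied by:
  {q: True, k: False, m: False}
  {k: False, m: False, q: False}
  {m: True, q: True, k: False}
  {m: True, k: False, q: False}
  {q: True, k: True, m: False}
  {k: True, q: False, m: False}
  {m: True, k: True, q: True}


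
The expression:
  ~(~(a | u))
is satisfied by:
  {a: True, u: True}
  {a: True, u: False}
  {u: True, a: False}


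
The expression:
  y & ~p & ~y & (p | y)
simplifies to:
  False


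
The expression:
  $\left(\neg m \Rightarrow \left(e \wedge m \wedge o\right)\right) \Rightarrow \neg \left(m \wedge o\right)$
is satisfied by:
  {m: False, o: False}
  {o: True, m: False}
  {m: True, o: False}


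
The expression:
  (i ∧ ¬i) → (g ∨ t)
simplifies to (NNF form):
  True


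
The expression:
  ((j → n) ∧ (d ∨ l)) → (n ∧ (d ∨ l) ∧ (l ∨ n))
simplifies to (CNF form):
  (j ∨ n ∨ ¬d) ∧ (j ∨ n ∨ ¬l)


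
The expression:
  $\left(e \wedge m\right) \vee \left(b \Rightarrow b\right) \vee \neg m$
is always true.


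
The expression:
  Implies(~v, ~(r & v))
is always true.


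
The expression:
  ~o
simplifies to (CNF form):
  ~o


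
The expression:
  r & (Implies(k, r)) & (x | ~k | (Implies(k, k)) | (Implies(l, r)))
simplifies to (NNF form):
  r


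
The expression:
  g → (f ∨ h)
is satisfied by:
  {f: True, h: True, g: False}
  {f: True, g: False, h: False}
  {h: True, g: False, f: False}
  {h: False, g: False, f: False}
  {f: True, h: True, g: True}
  {f: True, g: True, h: False}
  {h: True, g: True, f: False}


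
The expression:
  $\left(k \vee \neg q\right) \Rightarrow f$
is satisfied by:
  {f: True, q: True, k: False}
  {f: True, q: False, k: False}
  {k: True, f: True, q: True}
  {k: True, f: True, q: False}
  {q: True, k: False, f: False}


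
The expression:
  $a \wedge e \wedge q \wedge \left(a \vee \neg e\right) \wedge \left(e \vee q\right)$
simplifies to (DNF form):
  $a \wedge e \wedge q$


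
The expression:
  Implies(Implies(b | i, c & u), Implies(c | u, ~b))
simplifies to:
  ~b | ~c | ~u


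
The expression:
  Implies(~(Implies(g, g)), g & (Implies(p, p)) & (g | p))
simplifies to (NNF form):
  True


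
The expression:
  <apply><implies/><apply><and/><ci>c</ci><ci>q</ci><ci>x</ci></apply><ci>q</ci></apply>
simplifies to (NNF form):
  <true/>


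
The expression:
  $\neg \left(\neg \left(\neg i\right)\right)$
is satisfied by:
  {i: False}


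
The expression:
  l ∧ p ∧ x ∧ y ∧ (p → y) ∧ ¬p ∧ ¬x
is never true.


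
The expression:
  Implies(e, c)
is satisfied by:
  {c: True, e: False}
  {e: False, c: False}
  {e: True, c: True}


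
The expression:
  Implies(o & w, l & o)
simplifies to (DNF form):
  l | ~o | ~w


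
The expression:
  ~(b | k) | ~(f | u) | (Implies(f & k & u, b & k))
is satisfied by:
  {b: True, u: False, k: False, f: False}
  {b: False, u: False, k: False, f: False}
  {f: True, b: True, u: False, k: False}
  {f: True, b: False, u: False, k: False}
  {b: True, k: True, f: False, u: False}
  {k: True, f: False, u: False, b: False}
  {f: True, k: True, b: True, u: False}
  {f: True, k: True, b: False, u: False}
  {b: True, u: True, f: False, k: False}
  {u: True, f: False, k: False, b: False}
  {b: True, f: True, u: True, k: False}
  {f: True, u: True, b: False, k: False}
  {b: True, k: True, u: True, f: False}
  {k: True, u: True, f: False, b: False}
  {f: True, k: True, u: True, b: True}


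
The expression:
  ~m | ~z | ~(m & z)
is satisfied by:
  {m: False, z: False}
  {z: True, m: False}
  {m: True, z: False}


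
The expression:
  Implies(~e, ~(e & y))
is always true.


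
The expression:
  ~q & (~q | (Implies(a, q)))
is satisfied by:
  {q: False}


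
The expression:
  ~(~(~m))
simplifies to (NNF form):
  ~m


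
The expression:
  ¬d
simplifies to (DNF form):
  ¬d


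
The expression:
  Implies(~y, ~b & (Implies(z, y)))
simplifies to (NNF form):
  y | (~b & ~z)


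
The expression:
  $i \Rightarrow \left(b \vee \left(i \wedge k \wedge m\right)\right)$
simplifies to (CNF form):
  $\left(b \vee k \vee \neg i\right) \wedge \left(b \vee m \vee \neg i\right)$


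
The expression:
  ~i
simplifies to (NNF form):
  ~i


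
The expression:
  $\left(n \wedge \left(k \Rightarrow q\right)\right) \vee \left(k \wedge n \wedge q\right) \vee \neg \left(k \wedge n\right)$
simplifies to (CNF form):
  $q \vee \neg k \vee \neg n$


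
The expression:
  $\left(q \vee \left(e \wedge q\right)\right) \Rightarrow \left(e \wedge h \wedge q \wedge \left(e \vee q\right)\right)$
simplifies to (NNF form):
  $\left(e \wedge h\right) \vee \neg q$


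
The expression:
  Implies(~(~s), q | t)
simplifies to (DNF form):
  q | t | ~s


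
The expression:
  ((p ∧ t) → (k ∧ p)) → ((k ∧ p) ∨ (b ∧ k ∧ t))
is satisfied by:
  {t: True, p: True, k: True, b: True}
  {t: True, p: True, k: True, b: False}
  {t: True, p: True, b: True, k: False}
  {t: True, p: True, b: False, k: False}
  {p: True, k: True, b: True, t: False}
  {p: True, k: True, b: False, t: False}
  {t: True, k: True, b: True, p: False}


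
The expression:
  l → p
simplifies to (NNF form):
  p ∨ ¬l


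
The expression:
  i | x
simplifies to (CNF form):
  i | x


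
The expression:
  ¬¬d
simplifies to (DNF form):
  d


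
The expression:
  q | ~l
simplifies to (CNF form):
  q | ~l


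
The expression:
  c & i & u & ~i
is never true.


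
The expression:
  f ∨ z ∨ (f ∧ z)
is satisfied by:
  {z: True, f: True}
  {z: True, f: False}
  {f: True, z: False}


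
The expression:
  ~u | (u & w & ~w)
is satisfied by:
  {u: False}


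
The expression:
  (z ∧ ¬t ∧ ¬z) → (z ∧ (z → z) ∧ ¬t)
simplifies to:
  True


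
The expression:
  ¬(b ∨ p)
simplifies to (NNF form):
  ¬b ∧ ¬p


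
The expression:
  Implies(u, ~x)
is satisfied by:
  {u: False, x: False}
  {x: True, u: False}
  {u: True, x: False}


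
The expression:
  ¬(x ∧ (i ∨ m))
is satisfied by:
  {i: False, x: False, m: False}
  {m: True, i: False, x: False}
  {i: True, m: False, x: False}
  {m: True, i: True, x: False}
  {x: True, m: False, i: False}


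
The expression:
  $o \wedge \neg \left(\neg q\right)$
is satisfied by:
  {o: True, q: True}


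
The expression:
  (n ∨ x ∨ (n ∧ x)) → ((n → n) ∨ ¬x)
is always true.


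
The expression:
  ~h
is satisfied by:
  {h: False}


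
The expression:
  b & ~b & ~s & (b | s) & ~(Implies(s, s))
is never true.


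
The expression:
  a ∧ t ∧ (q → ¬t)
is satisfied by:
  {t: True, a: True, q: False}


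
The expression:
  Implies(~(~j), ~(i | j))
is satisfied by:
  {j: False}


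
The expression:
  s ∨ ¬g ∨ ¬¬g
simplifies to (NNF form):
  True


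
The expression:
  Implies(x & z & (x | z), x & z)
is always true.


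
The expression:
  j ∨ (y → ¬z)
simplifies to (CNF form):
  j ∨ ¬y ∨ ¬z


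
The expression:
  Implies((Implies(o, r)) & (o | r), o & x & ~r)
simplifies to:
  ~r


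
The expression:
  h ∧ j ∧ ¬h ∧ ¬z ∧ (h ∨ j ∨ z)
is never true.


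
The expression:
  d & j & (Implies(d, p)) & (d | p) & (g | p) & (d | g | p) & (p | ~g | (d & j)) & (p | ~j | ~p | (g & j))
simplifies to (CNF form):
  d & j & p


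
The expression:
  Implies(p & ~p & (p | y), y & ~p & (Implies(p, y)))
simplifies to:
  True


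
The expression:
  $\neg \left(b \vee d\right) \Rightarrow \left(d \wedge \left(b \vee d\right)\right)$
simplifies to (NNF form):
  $b \vee d$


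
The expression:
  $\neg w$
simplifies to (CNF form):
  $\neg w$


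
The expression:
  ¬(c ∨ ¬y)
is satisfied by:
  {y: True, c: False}


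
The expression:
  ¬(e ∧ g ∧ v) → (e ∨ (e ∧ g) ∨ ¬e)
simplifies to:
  True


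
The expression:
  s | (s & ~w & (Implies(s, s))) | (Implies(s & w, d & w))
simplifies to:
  True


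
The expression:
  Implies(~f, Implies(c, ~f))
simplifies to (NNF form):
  True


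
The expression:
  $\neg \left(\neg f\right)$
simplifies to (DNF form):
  $f$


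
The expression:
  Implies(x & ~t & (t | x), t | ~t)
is always true.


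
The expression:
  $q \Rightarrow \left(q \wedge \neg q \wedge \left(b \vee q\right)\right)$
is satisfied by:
  {q: False}


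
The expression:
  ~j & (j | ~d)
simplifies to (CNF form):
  ~d & ~j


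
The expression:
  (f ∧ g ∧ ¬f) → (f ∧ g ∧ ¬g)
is always true.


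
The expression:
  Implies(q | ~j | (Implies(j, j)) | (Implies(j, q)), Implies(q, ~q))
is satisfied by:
  {q: False}


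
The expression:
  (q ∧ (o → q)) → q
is always true.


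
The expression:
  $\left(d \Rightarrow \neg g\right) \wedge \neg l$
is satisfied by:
  {g: False, l: False, d: False}
  {d: True, g: False, l: False}
  {g: True, d: False, l: False}


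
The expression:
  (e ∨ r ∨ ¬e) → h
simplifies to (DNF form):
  h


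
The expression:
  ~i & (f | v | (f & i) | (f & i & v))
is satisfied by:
  {v: True, f: True, i: False}
  {v: True, i: False, f: False}
  {f: True, i: False, v: False}


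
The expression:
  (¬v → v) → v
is always true.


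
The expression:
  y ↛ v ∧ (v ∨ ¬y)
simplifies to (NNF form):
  False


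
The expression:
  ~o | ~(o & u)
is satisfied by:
  {u: False, o: False}
  {o: True, u: False}
  {u: True, o: False}


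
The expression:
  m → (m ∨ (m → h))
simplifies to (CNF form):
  True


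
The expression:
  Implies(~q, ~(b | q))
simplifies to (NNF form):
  q | ~b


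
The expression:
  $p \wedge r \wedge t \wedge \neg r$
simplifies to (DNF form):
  $\text{False}$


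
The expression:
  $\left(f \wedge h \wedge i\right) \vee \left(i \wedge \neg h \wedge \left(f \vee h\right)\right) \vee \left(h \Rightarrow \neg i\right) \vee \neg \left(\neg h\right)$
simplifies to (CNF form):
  $\text{True}$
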